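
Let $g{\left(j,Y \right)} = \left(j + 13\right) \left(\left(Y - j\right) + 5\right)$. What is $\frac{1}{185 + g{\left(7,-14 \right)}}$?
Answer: $- \frac{1}{135} \approx -0.0074074$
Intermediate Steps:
$g{\left(j,Y \right)} = \left(13 + j\right) \left(5 + Y - j\right)$
$\frac{1}{185 + g{\left(7,-14 \right)}} = \frac{1}{185 - 320} = \frac{1}{-135} = - \frac{1}{135}$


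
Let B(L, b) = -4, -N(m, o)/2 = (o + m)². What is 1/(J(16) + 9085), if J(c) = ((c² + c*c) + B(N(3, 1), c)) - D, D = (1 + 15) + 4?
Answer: 1/9573 ≈ 0.00010446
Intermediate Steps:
N(m, o) = -2*(m + o)² (N(m, o) = -2*(o + m)² = -2*(m + o)²)
D = 20 (D = 16 + 4 = 20)
J(c) = -24 + 2*c² (J(c) = ((c² + c*c) - 4) - 1*20 = ((c² + c²) - 4) - 20 = (2*c² - 4) - 20 = (-4 + 2*c²) - 20 = -24 + 2*c²)
1/(J(16) + 9085) = 1/((-24 + 2*16²) + 9085) = 1/((-24 + 2*256) + 9085) = 1/((-24 + 512) + 9085) = 1/(488 + 9085) = 1/9573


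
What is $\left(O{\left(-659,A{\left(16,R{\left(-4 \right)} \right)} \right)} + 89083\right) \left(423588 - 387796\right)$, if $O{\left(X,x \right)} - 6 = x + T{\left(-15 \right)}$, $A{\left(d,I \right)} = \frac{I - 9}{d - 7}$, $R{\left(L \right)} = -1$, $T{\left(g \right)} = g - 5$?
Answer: $\frac{28691260912}{9} \approx 3.1879 \cdot 10^{9}$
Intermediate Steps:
$T{\left(g \right)} = -5 + g$
$A{\left(d,I \right)} = \frac{-9 + I}{-7 + d}$
$O{\left(X,x \right)} = -14 + x$ ($O{\left(X,x \right)} = 6 + \left(x - 20\right) = 6 + \left(-20 + x\right) = -14 + x$)
$\left(O{\left(-659,A{\left(16,R{\left(-4 \right)} \right)} \right)} + 89083\right) \left(423588 - 387796\right) = \left(\left(-14 + \frac{-9 - 1}{-7 + 16}\right) + 89083\right) \left(423588 - 387796\right) = \left(\left(-14 + \frac{1}{9} \left(-10\right)\right) + 89083\right) 35792 = \left(\left(-14 - \frac{10}{9}\right) + 89083\right) 35792 = \left(- \frac{136}{9} + 89083\right) 35792 = \frac{801611}{9} \cdot 35792 = \frac{28691260912}{9}$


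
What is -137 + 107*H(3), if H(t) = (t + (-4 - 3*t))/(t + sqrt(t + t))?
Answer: -1207 + 1070*sqrt(6)/3 ≈ -333.35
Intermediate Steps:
H(t) = (-4 - 2*t)/(t + sqrt(2)*sqrt(t)) (H(t) = (-4 - 2*t)/(t + sqrt(2*t)) = (-4 - 2*t)/(t + sqrt(2)*sqrt(t)))
-137 + 107*H(3) = -137 + 107*(2*(-2 - 1*3)/(3 + sqrt(2)*sqrt(3))) = -137 + 107*(2*(-2 - 3)/(3 + sqrt(6))) = -137 + 107*(2*(-5)/(3 + sqrt(6))) = -137 + 107*(-10/(3 + sqrt(6))) = -137 - 1070/(3 + sqrt(6))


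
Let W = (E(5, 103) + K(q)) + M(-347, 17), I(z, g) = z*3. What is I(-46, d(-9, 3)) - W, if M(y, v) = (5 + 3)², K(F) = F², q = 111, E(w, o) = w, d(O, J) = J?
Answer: -12528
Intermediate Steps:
M(y, v) = 64 (M(y, v) = 8² = 64)
I(z, g) = 3*z
W = 12390 (W = (5 + 111²) + 64 = (5 + 12321) + 64 = 12326 + 64 = 12390)
I(-46, d(-9, 3)) - W = 3*(-46) - 1*12390 = -138 - 12390 = -12528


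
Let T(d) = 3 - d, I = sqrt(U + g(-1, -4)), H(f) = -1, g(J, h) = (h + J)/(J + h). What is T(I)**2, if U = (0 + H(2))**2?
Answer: (3 - sqrt(2))**2 ≈ 2.5147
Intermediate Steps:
g(J, h) = 1 (g(J, h) = (J + h)/(J + h) = 1)
U = 1 (U = (0 - 1)**2 = (-1)**2 = 1)
I = sqrt(2) (I = sqrt(1 + 1) = sqrt(2) ≈ 1.4142)
T(I)**2 = (3 - sqrt(2))**2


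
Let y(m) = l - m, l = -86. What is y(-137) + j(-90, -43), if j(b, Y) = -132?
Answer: -81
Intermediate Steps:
y(m) = -86 - m
y(-137) + j(-90, -43) = (-86 - 1*(-137)) - 132 = (-86 + 137) - 132 = 51 - 132 = -81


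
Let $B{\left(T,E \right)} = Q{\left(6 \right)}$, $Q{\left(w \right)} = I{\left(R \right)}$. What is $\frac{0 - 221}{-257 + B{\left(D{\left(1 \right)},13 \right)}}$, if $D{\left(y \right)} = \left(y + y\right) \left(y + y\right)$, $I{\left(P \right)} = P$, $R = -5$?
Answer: $\frac{221}{262} \approx 0.84351$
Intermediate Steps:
$Q{\left(w \right)} = -5$
$D{\left(y \right)} = 4 y^{2}$ ($D{\left(y \right)} = 2 y 2 y = 4 y^{2}$)
$B{\left(T,E \right)} = -5$
$\frac{0 - 221}{-257 + B{\left(D{\left(1 \right)},13 \right)}} = \frac{0 - 221}{-257 - 5} = - \frac{221}{-262} = \left(-221\right) \left(- \frac{1}{262}\right) = \frac{221}{262}$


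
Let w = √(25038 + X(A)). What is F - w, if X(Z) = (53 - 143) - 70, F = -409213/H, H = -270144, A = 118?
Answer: 58459/38592 - √24878 ≈ -156.21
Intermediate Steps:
F = 58459/38592 (F = -409213/(-270144) = -409213*(-1/270144) = 58459/38592 ≈ 1.5148)
X(Z) = -160 (X(Z) = -90 - 70 = -160)
w = √24878 (w = √(25038 - 160) = √24878 ≈ 157.73)
F - w = 58459/38592 - √24878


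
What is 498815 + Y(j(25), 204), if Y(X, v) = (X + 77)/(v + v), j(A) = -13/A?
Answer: 635989364/1275 ≈ 4.9882e+5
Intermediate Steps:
Y(X, v) = (77 + X)/(2*v) (Y(X, v) = (77 + X)/((2*v)) = (77 + X)*(1/(2*v)) = (77 + X)/(2*v))
498815 + Y(j(25), 204) = 498815 + (½)*(77 - 13/25)/204 = 498815 + (½)*(1/204)*(77 - 13*1/25) = 498815 + (½)*(1/204)*(77 - 13/25) = 498815 + (½)*(1/204)*(1912/25) = 498815 + 239/1275 = 635989364/1275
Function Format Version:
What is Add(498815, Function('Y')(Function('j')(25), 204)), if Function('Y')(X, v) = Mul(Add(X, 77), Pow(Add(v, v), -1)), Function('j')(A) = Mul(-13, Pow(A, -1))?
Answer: Rational(635989364, 1275) ≈ 4.9882e+5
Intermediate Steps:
Function('Y')(X, v) = Mul(Rational(1, 2), Pow(v, -1), Add(77, X)) (Function('Y')(X, v) = Mul(Add(77, X), Pow(Mul(2, v), -1)) = Mul(Add(77, X), Mul(Rational(1, 2), Pow(v, -1))) = Mul(Rational(1, 2), Pow(v, -1), Add(77, X)))
Add(498815, Function('Y')(Function('j')(25), 204)) = Add(498815, Mul(Rational(1, 2), Pow(204, -1), Add(77, Mul(-13, Pow(25, -1))))) = Add(498815, Mul(Rational(1, 2), Rational(1, 204), Add(77, Mul(-13, Rational(1, 25))))) = Add(498815, Mul(Rational(1, 2), Rational(1, 204), Add(77, Rational(-13, 25)))) = Add(498815, Mul(Rational(1, 2), Rational(1, 204), Rational(1912, 25))) = Add(498815, Rational(239, 1275)) = Rational(635989364, 1275)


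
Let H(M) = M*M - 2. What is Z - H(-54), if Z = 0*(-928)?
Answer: -2914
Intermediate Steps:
Z = 0
H(M) = -2 + M² (H(M) = M² - 2 = -2 + M²)
Z - H(-54) = 0 - (-2 + (-54)²) = 0 - (-2 + 2916) = 0 - 1*2914 = 0 - 2914 = -2914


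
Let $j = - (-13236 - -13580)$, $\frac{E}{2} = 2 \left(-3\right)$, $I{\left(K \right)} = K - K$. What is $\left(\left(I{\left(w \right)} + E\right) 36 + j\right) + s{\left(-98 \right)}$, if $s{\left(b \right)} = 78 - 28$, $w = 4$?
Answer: $-726$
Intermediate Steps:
$I{\left(K \right)} = 0$
$s{\left(b \right)} = 50$ ($s{\left(b \right)} = 78 - 28 = 50$)
$E = -12$ ($E = 2 \cdot 2 \left(-3\right) = 2 \left(-6\right) = -12$)
$j = -344$ ($j = - (-13236 + 13580) = \left(-1\right) 344 = -344$)
$\left(\left(I{\left(w \right)} + E\right) 36 + j\right) + s{\left(-98 \right)} = \left(\left(0 - 12\right) 36 - 344\right) + 50 = \left(\left(-12\right) 36 - 344\right) + 50 = \left(-432 - 344\right) + 50 = -776 + 50 = -726$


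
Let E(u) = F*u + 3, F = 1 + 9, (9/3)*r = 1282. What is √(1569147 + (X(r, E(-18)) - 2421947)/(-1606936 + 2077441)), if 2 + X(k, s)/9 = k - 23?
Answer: √347368708718139045/470505 ≈ 1252.7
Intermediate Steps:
r = 1282/3 (r = (⅓)*1282 = 1282/3 ≈ 427.33)
F = 10
E(u) = 3 + 10*u (E(u) = 10*u + 3 = 3 + 10*u)
X(k, s) = -225 + 9*k (X(k, s) = -18 + 9*(k - 23) = -18 + 9*(-23 + k) = -18 + (-207 + 9*k) = -225 + 9*k)
√(1569147 + (X(r, E(-18)) - 2421947)/(-1606936 + 2077441)) = √(1569147 + ((-225 + 9*(1282/3)) - 2421947)/(-1606936 + 2077441)) = √(1569147 + ((-225 + 3846) - 2421947)/470505) = √(1569147 + (3621 - 2421947)*(1/470505)) = √(1569147 - 2418326*1/470505) = √(1569147 - 2418326/470505) = √(738289090909/470505) = √347368708718139045/470505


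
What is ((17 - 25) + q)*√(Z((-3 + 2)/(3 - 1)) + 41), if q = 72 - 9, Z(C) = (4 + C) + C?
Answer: 110*√11 ≈ 364.83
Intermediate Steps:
Z(C) = 4 + 2*C
q = 63
((17 - 25) + q)*√(Z((-3 + 2)/(3 - 1)) + 41) = ((17 - 25) + 63)*√((4 + 2*((-3 + 2)/(3 - 1))) + 41) = (-8 + 63)*√((4 + 2*(-1/2)) + 41) = 55*√((4 + 2*(-1*½)) + 41) = 55*√((4 + 2*(-½)) + 41) = 55*√((4 - 1) + 41) = 55*√(3 + 41) = 55*√44 = 55*(2*√11) = 110*√11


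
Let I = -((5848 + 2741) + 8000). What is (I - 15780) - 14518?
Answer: -46887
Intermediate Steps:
I = -16589 (I = -(8589 + 8000) = -1*16589 = -16589)
(I - 15780) - 14518 = (-16589 - 15780) - 14518 = -32369 - 14518 = -46887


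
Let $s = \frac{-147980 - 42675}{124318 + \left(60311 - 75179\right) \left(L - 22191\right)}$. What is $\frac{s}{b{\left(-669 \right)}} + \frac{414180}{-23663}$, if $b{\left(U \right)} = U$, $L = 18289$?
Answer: $- \frac{16109593240861415}{920376192991938} \approx -17.503$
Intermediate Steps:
$s = - \frac{190655}{58139254}$ ($s = \frac{-147980 - 42675}{124318 + \left(60311 - 75179\right) \left(18289 - 22191\right)} = - \frac{190655}{124318 - -58014936} = - \frac{190655}{124318 + 58014936} = - \frac{190655}{58139254} \approx -0.0032793$)
$\frac{s}{b{\left(-669 \right)}} + \frac{414180}{-23663} = - \frac{190655}{58139254 \left(-669\right)} + \frac{414180}{-23663} = \left(- \frac{190655}{58139254}\right) \left(- \frac{1}{669}\right) + 414180 \left(- \frac{1}{23663}\right) = \frac{190655}{38895160926} - \frac{414180}{23663} = - \frac{16109593240861415}{920376192991938}$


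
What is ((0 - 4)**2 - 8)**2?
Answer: 64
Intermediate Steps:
((0 - 4)**2 - 8)**2 = ((-4)**2 - 8)**2 = (16 - 8)**2 = 8**2 = 64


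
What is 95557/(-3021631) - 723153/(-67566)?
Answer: 42718531731/4003127846 ≈ 10.671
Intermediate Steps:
95557/(-3021631) - 723153/(-67566) = 95557*(-1/3021631) - 723153*(-1/67566) = -5621/177743 + 241051/22522 = 42718531731/4003127846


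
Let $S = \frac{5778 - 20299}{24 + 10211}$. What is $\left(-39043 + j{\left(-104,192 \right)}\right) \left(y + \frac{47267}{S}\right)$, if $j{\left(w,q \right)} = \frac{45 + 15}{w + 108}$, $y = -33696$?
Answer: $\frac{37977263245108}{14521} \approx 2.6153 \cdot 10^{9}$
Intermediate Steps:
$j{\left(w,q \right)} = \frac{60}{108 + w}$
$S = - \frac{14521}{10235} \approx -1.4188$
$\left(-39043 + j{\left(-104,192 \right)}\right) \left(y + \frac{47267}{S}\right) = \left(-39043 + \frac{60}{108 - 104}\right) \left(-33696 + \frac{47267}{- \frac{14521}{10235}}\right) = \left(-39043 + \frac{60}{4}\right) \left(-33696 + 47267 \left(- \frac{10235}{14521}\right)\right) = \left(-39043 + 60 \cdot \frac{1}{4}\right) \left(-33696 - \frac{483777745}{14521}\right) = \left(-39043 + 15\right) \left(- \frac{973077361}{14521}\right) = \left(-39028\right) \left(- \frac{973077361}{14521}\right) = \frac{37977263245108}{14521}$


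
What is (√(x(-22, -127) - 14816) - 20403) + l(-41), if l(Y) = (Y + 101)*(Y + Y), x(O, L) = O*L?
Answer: -25323 + I*√12022 ≈ -25323.0 + 109.64*I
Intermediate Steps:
x(O, L) = L*O
l(Y) = 2*Y*(101 + Y) (l(Y) = (101 + Y)*(2*Y) = 2*Y*(101 + Y))
(√(x(-22, -127) - 14816) - 20403) + l(-41) = (√(-127*(-22) - 14816) - 20403) + 2*(-41)*(101 - 41) = (√(2794 - 14816) - 20403) + 2*(-41)*60 = (√(-12022) - 20403) - 4920 = (I*√12022 - 20403) - 4920 = (-20403 + I*√12022) - 4920 = -25323 + I*√12022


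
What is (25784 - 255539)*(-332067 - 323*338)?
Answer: 101377325955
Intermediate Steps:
(25784 - 255539)*(-332067 - 323*338) = -229755*(-332067 - 109174) = -229755*(-441241) = 101377325955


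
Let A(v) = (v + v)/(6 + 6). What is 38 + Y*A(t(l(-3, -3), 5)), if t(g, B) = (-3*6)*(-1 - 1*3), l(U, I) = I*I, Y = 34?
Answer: 446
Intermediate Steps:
l(U, I) = I**2
t(g, B) = 72 (t(g, B) = -18*(-1 - 3) = -18*(-4) = 72)
A(v) = v/6 (A(v) = (2*v)/12 = (2*v)*(1/12) = v/6)
38 + Y*A(t(l(-3, -3), 5)) = 38 + 34*((1/6)*72) = 38 + 34*12 = 38 + 408 = 446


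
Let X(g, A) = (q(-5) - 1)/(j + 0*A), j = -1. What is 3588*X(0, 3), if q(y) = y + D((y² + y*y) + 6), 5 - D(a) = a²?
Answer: 11255556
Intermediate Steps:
D(a) = 5 - a²
q(y) = 5 + y - (6 + 2*y²)² (q(y) = y + (5 - ((y² + y*y) + 6)²) = y + (5 - ((y² + y²) + 6)²) = y + (5 - (2*y² + 6)²) = y + (5 - (6 + 2*y²)²) = 5 + y - (6 + 2*y²)²)
X(g, A) = 3137 (X(g, A) = ((5 - 5 - 4*(3 + (-5)²)²) - 1)/(-1 + 0*A) = ((5 - 5 - 4*(3 + 25)²) - 1)/(-1 + 0) = ((5 - 5 - 4*28²) - 1)/(-1) = ((5 - 5 - 4*784) - 1)*(-1) = ((5 - 5 - 3136) - 1)*(-1) = (-3136 - 1)*(-1) = -3137*(-1) = 3137)
3588*X(0, 3) = 3588*3137 = 11255556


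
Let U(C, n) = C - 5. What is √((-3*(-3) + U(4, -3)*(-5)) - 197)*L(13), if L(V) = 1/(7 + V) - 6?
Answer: -119*I*√183/20 ≈ -80.49*I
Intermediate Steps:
U(C, n) = -5 + C
L(V) = -6 + 1/(7 + V)
√((-3*(-3) + U(4, -3)*(-5)) - 197)*L(13) = √((-3*(-3) + (-5 + 4)*(-5)) - 197)*((-41 - 6*13)/(7 + 13)) = √((9 - 1*(-5)) - 197)*((-41 - 78)/20) = √((9 + 5) - 197)*((1/20)*(-119)) = √(14 - 197)*(-119/20) = √(-183)*(-119/20) = (I*√183)*(-119/20) = -119*I*√183/20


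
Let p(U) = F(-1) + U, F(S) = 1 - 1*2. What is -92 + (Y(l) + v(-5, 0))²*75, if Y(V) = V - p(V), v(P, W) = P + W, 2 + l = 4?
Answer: 1108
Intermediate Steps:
l = 2 (l = -2 + 4 = 2)
F(S) = -1 (F(S) = 1 - 2 = -1)
p(U) = -1 + U
Y(V) = 1 (Y(V) = V - (-1 + V) = V + (1 - V) = 1)
-92 + (Y(l) + v(-5, 0))²*75 = -92 + (1 + (-5 + 0))²*75 = -92 + (1 - 5)²*75 = -92 + (-4)²*75 = -92 + 16*75 = -92 + 1200 = 1108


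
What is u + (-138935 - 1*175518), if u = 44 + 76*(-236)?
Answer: -332345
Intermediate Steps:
u = -17892 (u = 44 - 17936 = -17892)
u + (-138935 - 1*175518) = -17892 + (-138935 - 1*175518) = -17892 + (-138935 - 175518) = -17892 - 314453 = -332345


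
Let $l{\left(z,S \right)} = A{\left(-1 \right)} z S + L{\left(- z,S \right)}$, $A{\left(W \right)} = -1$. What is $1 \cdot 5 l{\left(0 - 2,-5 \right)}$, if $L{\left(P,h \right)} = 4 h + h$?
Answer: $-175$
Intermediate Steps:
$L{\left(P,h \right)} = 5 h$
$l{\left(z,S \right)} = 5 S - S z$ ($l{\left(z,S \right)} = - z S + 5 S = - S z + 5 S = 5 S - S z$)
$1 \cdot 5 l{\left(0 - 2,-5 \right)} = 1 \cdot 5 \left(- 5 \left(5 - \left(0 - 2\right)\right)\right) = 5 \left(- 5 \left(5 - -2\right)\right) = 5 \left(- 5 \left(5 + 2\right)\right) = 5 \left(\left(-5\right) 7\right) = 5 \left(-35\right) = -175$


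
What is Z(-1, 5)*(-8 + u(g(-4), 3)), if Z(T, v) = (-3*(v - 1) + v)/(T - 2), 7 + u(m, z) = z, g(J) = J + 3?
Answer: -28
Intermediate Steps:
g(J) = 3 + J
u(m, z) = -7 + z
Z(T, v) = (3 - 2*v)/(-2 + T) (Z(T, v) = (-3*(-1 + v) + v)/(-2 + T) = ((3 - 3*v) + v)/(-2 + T) = (3 - 2*v)/(-2 + T))
Z(-1, 5)*(-8 + u(g(-4), 3)) = ((3 - 2*5)/(-2 - 1))*(-8 + (-7 + 3)) = ((3 - 10)/(-3))*(-8 - 4) = -1/3*(-7)*(-12) = (7/3)*(-12) = -28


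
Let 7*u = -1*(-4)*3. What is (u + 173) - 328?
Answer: -1073/7 ≈ -153.29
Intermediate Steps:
u = 12/7 (u = (-1*(-4)*3)/7 = (4*3)/7 = (⅐)*12 = 12/7 ≈ 1.7143)
(u + 173) - 328 = (12/7 + 173) - 328 = 1223/7 - 328 = -1073/7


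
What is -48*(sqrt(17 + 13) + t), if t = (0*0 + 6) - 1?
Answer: -240 - 48*sqrt(30) ≈ -502.91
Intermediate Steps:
t = 5 (t = (0 + 6) - 1 = 6 - 1 = 5)
-48*(sqrt(17 + 13) + t) = -48*(sqrt(17 + 13) + 5) = -48*(sqrt(30) + 5) = -48*(5 + sqrt(30)) = -240 - 48*sqrt(30)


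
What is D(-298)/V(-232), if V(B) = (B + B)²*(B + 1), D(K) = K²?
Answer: -22201/12433344 ≈ -0.0017856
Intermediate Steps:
V(B) = 4*B²*(1 + B) (V(B) = (2*B)²*(1 + B) = (4*B²)*(1 + B) = 4*B²*(1 + B))
D(-298)/V(-232) = (-298)²/((4*(-232)²*(1 - 232))) = 88804/((4*53824*(-231))) = 88804/(-49733376) = 88804*(-1/49733376) = -22201/12433344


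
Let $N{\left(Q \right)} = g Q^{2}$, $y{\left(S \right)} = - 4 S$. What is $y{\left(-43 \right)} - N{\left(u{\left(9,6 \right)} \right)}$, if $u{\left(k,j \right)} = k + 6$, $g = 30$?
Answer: $-6578$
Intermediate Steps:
$u{\left(k,j \right)} = 6 + k$
$N{\left(Q \right)} = 30 Q^{2}$
$y{\left(-43 \right)} - N{\left(u{\left(9,6 \right)} \right)} = \left(-4\right) \left(-43\right) - 30 \left(6 + 9\right)^{2} = 172 - 30 \cdot 15^{2} = 172 - 30 \cdot 225 = 172 - 6750 = -6578$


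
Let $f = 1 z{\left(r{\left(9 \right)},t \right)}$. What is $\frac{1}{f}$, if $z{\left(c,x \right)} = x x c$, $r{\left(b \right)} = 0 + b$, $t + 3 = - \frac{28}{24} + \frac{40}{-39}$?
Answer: $\frac{676}{164025} \approx 0.0041213$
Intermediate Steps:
$t = - \frac{135}{26}$ ($t = -3 + \left(- \frac{28}{24} + \frac{40}{-39}\right) = -3 + \left(\left(-28\right) \frac{1}{24} + 40 \left(- \frac{1}{39}\right)\right) = -3 - \frac{57}{26} = - \frac{135}{26} \approx -5.1923$)
$r{\left(b \right)} = b$
$z{\left(c,x \right)} = c x^{2}$ ($z{\left(c,x \right)} = x c x = c x^{2}$)
$f = \frac{164025}{676}$ ($f = 1 \cdot 9 \left(- \frac{135}{26}\right)^{2} = 1 \cdot 9 \cdot \frac{18225}{676} = 1 \cdot \frac{164025}{676} = \frac{164025}{676} \approx 242.64$)
$\frac{1}{f} = \frac{1}{\frac{164025}{676}} = \frac{676}{164025}$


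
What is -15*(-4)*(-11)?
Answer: -660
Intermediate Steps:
-15*(-4)*(-11) = 60*(-11) = -660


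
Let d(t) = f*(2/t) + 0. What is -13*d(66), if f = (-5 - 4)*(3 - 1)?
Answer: 78/11 ≈ 7.0909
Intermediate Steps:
f = -18 (f = -9*2 = -18)
d(t) = -36/t (d(t) = -36/t + 0 = -36/t)
-13*d(66) = -(-468)/66 = -13*(-6/11) = 78/11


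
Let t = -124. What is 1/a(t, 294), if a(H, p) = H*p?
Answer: -1/36456 ≈ -2.7430e-5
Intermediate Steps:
1/a(t, 294) = 1/(-124*294) = 1/(-36456) = -1/36456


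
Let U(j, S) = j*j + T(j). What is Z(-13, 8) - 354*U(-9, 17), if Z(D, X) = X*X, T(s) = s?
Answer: -25424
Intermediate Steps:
U(j, S) = j + j**2 (U(j, S) = j*j + j = j**2 + j = j + j**2)
Z(D, X) = X**2
Z(-13, 8) - 354*U(-9, 17) = 8**2 - (-3186)*(1 - 9) = 64 - (-3186)*(-8) = 64 - 354*72 = 64 - 25488 = -25424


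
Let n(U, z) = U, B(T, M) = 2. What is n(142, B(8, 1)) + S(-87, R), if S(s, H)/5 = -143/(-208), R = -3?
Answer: 2327/16 ≈ 145.44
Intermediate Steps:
S(s, H) = 55/16 (S(s, H) = 5*(-143/(-208)) = 5*(-143*(-1/208)) = 5*(11/16) = 55/16)
n(142, B(8, 1)) + S(-87, R) = 142 + 55/16 = 2327/16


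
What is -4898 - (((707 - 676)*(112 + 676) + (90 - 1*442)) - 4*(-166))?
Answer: -29638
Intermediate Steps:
-4898 - (((707 - 676)*(112 + 676) + (90 - 1*442)) - 4*(-166)) = -4898 - ((31*788 + (90 - 442)) + 664) = -4898 - ((24428 - 352) + 664) = -4898 - (24076 + 664) = -4898 - 1*24740 = -4898 - 24740 = -29638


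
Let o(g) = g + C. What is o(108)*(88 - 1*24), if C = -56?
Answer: 3328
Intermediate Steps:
o(g) = -56 + g (o(g) = g - 56 = -56 + g)
o(108)*(88 - 1*24) = (-56 + 108)*(88 - 1*24) = 52*(88 - 24) = 52*64 = 3328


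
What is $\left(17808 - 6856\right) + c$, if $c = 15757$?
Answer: $26709$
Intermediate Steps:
$\left(17808 - 6856\right) + c = \left(17808 - 6856\right) + 15757 = 10952 + 15757 = 26709$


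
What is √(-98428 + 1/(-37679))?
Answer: I*√139738924669227/37679 ≈ 313.73*I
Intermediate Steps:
√(-98428 + 1/(-37679)) = √(-98428 - 1/37679) = √(-3708668613/37679) = I*√139738924669227/37679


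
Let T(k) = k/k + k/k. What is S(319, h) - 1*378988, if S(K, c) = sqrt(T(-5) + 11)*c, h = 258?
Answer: -378988 + 258*sqrt(13) ≈ -3.7806e+5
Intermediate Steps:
T(k) = 2 (T(k) = 1 + 1 = 2)
S(K, c) = c*sqrt(13) (S(K, c) = sqrt(2 + 11)*c = sqrt(13)*c = c*sqrt(13))
S(319, h) - 1*378988 = 258*sqrt(13) - 1*378988 = 258*sqrt(13) - 378988 = -378988 + 258*sqrt(13)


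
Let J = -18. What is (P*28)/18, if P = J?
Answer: -28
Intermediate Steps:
P = -18
(P*28)/18 = -18*28/18 = -504*1/18 = -28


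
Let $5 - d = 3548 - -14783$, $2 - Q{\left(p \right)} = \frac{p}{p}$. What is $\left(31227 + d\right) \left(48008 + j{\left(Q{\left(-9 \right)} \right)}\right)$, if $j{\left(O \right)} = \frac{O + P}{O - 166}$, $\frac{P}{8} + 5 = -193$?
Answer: $\frac{102213371603}{165} \approx 6.1947 \cdot 10^{8}$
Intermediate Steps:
$Q{\left(p \right)} = 1$ ($Q{\left(p \right)} = 2 - \frac{p}{p} = 2 - 1 = 1$)
$P = -1584$ ($P = -40 + 8 \left(-193\right) = -40 - 1544 = -1584$)
$d = -18326$ ($d = 5 - \left(3548 - -14783\right) = 5 - \left(3548 + 14783\right) = 5 - 18331 = -18326$)
$j{\left(O \right)} = \frac{-1584 + O}{-166 + O}$ ($j{\left(O \right)} = \frac{O - 1584}{O - 166} = \frac{-1584 + O}{-166 + O}$)
$\left(31227 + d\right) \left(48008 + j{\left(Q{\left(-9 \right)} \right)}\right) = \left(31227 - 18326\right) \left(48008 + \frac{-1584 + 1}{-166 + 1}\right) = 12901 \left(48008 + \frac{1}{-165} \left(-1583\right)\right) = 12901 \left(48008 - - \frac{1583}{165}\right) = 12901 \left(48008 + \frac{1583}{165}\right) = 12901 \cdot \frac{7922903}{165} = \frac{102213371603}{165}$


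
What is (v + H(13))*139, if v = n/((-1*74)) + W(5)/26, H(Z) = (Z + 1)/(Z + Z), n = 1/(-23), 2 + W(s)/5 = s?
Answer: 1716094/11063 ≈ 155.12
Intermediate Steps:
W(s) = -10 + 5*s
n = -1/23 ≈ -0.043478
H(Z) = (1 + Z)/(2*Z) (H(Z) = (1 + Z)/((2*Z)) = (1 + Z)*(1/(2*Z)) = (1 + Z)/(2*Z))
v = 6389/11063 (v = -1/(23*((-1*74))) + (-10 + 5*5)/26 = -1/23/(-74) + (-10 + 25)*(1/26) = -1/23*(-1/74) + 15*(1/26) = 1/1702 + 15/26 = 6389/11063 ≈ 0.57751)
(v + H(13))*139 = (6389/11063 + (½)*(1 + 13)/13)*139 = (6389/11063 + (½)*(1/13)*14)*139 = (6389/11063 + 7/13)*139 = (12346/11063)*139 = 1716094/11063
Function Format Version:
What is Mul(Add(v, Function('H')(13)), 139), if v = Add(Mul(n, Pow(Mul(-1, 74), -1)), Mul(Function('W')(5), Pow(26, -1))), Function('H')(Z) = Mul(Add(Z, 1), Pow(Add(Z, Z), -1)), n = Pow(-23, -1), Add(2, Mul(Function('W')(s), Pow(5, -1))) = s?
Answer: Rational(1716094, 11063) ≈ 155.12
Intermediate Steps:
Function('W')(s) = Add(-10, Mul(5, s))
n = Rational(-1, 23) ≈ -0.043478
Function('H')(Z) = Mul(Rational(1, 2), Pow(Z, -1), Add(1, Z)) (Function('H')(Z) = Mul(Add(1, Z), Pow(Mul(2, Z), -1)) = Mul(Add(1, Z), Mul(Rational(1, 2), Pow(Z, -1))) = Mul(Rational(1, 2), Pow(Z, -1), Add(1, Z)))
v = Rational(6389, 11063) (v = Add(Mul(Rational(-1, 23), Pow(Mul(-1, 74), -1)), Mul(Add(-10, Mul(5, 5)), Pow(26, -1))) = Add(Mul(Rational(-1, 23), Pow(-74, -1)), Mul(Add(-10, 25), Rational(1, 26))) = Add(Mul(Rational(-1, 23), Rational(-1, 74)), Mul(15, Rational(1, 26))) = Add(Rational(1, 1702), Rational(15, 26)) = Rational(6389, 11063) ≈ 0.57751)
Mul(Add(v, Function('H')(13)), 139) = Mul(Add(Rational(6389, 11063), Mul(Rational(1, 2), Pow(13, -1), Add(1, 13))), 139) = Mul(Add(Rational(6389, 11063), Mul(Rational(1, 2), Rational(1, 13), 14)), 139) = Mul(Add(Rational(6389, 11063), Rational(7, 13)), 139) = Mul(Rational(12346, 11063), 139) = Rational(1716094, 11063)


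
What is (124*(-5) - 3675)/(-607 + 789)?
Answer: -4295/182 ≈ -23.599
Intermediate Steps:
(124*(-5) - 3675)/(-607 + 789) = (-620 - 3675)/182 = -4295*1/182 = -4295/182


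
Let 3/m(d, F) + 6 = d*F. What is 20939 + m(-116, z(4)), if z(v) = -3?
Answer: 2387047/114 ≈ 20939.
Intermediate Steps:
m(d, F) = 3/(-6 + F*d) (m(d, F) = 3/(-6 + d*F) = 3/(-6 + F*d))
20939 + m(-116, z(4)) = 20939 + 3/(-6 - 3*(-116)) = 20939 + 3/(-6 + 348) = 20939 + 3/342 = 20939 + 3*(1/342) = 20939 + 1/114 = 2387047/114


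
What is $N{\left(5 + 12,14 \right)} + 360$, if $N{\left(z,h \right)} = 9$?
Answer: $369$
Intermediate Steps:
$N{\left(5 + 12,14 \right)} + 360 = 9 + 360 = 369$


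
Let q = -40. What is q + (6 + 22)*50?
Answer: 1360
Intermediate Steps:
q + (6 + 22)*50 = -40 + (6 + 22)*50 = -40 + 28*50 = -40 + 1400 = 1360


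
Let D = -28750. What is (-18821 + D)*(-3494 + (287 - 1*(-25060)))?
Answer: -1039569063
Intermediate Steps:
(-18821 + D)*(-3494 + (287 - 1*(-25060))) = (-18821 - 28750)*(-3494 + (287 - 1*(-25060))) = -47571*(-3494 + (287 + 25060)) = -47571*(-3494 + 25347) = -47571*21853 = -1039569063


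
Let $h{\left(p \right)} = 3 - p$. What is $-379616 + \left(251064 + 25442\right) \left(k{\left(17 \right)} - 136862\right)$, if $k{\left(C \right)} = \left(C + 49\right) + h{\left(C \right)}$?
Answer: $-37829165476$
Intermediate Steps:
$k{\left(C \right)} = 52$ ($k{\left(C \right)} = \left(C + 49\right) - \left(-3 + C\right) = \left(49 + C\right) - \left(-3 + C\right) = 52$)
$-379616 + \left(251064 + 25442\right) \left(k{\left(17 \right)} - 136862\right) = -379616 + \left(251064 + 25442\right) \left(52 - 136862\right) = -379616 + 276506 \left(-136810\right) = -379616 - 37828785860 = -37829165476$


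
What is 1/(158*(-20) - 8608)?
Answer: -1/11768 ≈ -8.4976e-5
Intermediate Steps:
1/(158*(-20) - 8608) = 1/(-3160 - 8608) = 1/(-11768) = -1/11768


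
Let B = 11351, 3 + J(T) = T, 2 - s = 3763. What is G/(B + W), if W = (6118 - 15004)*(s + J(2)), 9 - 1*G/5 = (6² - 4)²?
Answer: -5075/33440483 ≈ -0.00015176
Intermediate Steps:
s = -3761 (s = 2 - 1*3763 = 2 - 3763 = -3761)
J(T) = -3 + T
G = -5075 (G = 45 - 5*(6² - 4)² = 45 - 5*(36 - 4)² = 45 - 5*32² = 45 - 5*1024 = 45 - 5120 = -5075)
W = 33429132 (W = (6118 - 15004)*(-3761 + (-3 + 2)) = -8886*(-3761 - 1) = -8886*(-3762) = 33429132)
G/(B + W) = -5075/(11351 + 33429132) = -5075/33440483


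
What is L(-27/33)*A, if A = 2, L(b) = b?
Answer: -18/11 ≈ -1.6364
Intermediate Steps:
L(-27/33)*A = -27/33*2 = -27*1/33*2 = -9/11*2 = -18/11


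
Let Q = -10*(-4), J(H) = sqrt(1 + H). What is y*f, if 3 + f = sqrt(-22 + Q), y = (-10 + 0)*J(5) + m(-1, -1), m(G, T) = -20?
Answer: 30*(1 - sqrt(2))*(2 + sqrt(6)) ≈ -55.291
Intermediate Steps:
Q = 40
y = -20 - 10*sqrt(6) (y = (-10 + 0)*sqrt(1 + 5) - 20 = -10*sqrt(6) - 20 = -20 - 10*sqrt(6) ≈ -44.495)
f = -3 + 3*sqrt(2) (f = -3 + sqrt(-22 + 40) = -3 + sqrt(18) = -3 + 3*sqrt(2) ≈ 1.2426)
y*f = (-20 - 10*sqrt(6))*(-3 + 3*sqrt(2))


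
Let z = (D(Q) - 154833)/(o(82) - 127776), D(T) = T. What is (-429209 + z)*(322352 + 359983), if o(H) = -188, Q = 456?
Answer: -37475984893461165/127964 ≈ -2.9286e+11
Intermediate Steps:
z = 154377/127964 (z = (456 - 154833)/(-188 - 127776) = -154377/(-127964) = -154377*(-1/127964) = 154377/127964 ≈ 1.2064)
(-429209 + z)*(322352 + 359983) = (-429209 + 154377/127964)*(322352 + 359983) = -54923146099/127964*682335 = -37475984893461165/127964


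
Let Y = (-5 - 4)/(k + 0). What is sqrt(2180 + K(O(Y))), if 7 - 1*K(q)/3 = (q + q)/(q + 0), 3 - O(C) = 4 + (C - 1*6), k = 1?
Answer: sqrt(2195) ≈ 46.851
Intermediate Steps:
Y = -9 (Y = (-5 - 4)/(1 + 0) = -9/1 = -9*1 = -9)
O(C) = 5 - C (O(C) = 3 - (4 + (C - 1*6)) = 3 - (4 + (C - 6)) = 3 - (4 + (-6 + C)) = 3 - (-2 + C) = 3 + (2 - C) = 5 - C)
K(q) = 15 (K(q) = 21 - 3*(q + q)/(q + 0) = 21 - 3*2*q/q = 21 - 3*2 = 21 - 6 = 15)
sqrt(2180 + K(O(Y))) = sqrt(2180 + 15) = sqrt(2195)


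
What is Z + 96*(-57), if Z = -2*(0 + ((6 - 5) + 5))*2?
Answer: -5496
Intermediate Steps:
Z = -24 (Z = -2*(0 + (1 + 5))*2 = -2*(0 + 6)*2 = -12*2 = -2*12 = -24)
Z + 96*(-57) = -24 + 96*(-57) = -24 - 5472 = -5496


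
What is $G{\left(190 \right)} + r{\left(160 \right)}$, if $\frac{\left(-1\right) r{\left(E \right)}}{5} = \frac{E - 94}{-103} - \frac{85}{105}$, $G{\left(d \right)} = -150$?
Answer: $- \frac{308765}{2163} \approx -142.75$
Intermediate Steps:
$r{\left(E \right)} = - \frac{1115}{2163} + \frac{5 E}{103}$ ($r{\left(E \right)} = - 5 \left(\frac{E - 94}{-103} - \frac{85}{105}\right) = - 5 \left(\left(-94 + E\right) \left(- \frac{1}{103}\right) - \frac{17}{21}\right) = - 5 \left(\left(\frac{94}{103} - \frac{E}{103}\right) - \frac{17}{21}\right) = - 5 \left(\frac{223}{2163} - \frac{E}{103}\right) = - \frac{1115}{2163} + \frac{5 E}{103}$)
$G{\left(190 \right)} + r{\left(160 \right)} = -150 + \left(- \frac{1115}{2163} + \frac{5}{103} \cdot 160\right) = -150 + \left(- \frac{1115}{2163} + \frac{800}{103}\right) = -150 + \frac{15685}{2163} = - \frac{308765}{2163}$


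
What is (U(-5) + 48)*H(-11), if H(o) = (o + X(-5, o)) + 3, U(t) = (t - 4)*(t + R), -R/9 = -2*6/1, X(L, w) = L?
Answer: 11427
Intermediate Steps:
R = 108 (R = -9*(-2*6)/1 = -(-108) = -9*(-12) = 108)
U(t) = (-4 + t)*(108 + t) (U(t) = (t - 4)*(t + 108) = (-4 + t)*(108 + t))
H(o) = -2 + o (H(o) = (o - 5) + 3 = (-5 + o) + 3 = -2 + o)
(U(-5) + 48)*H(-11) = ((-432 + (-5)**2 + 104*(-5)) + 48)*(-2 - 11) = ((-432 + 25 - 520) + 48)*(-13) = (-927 + 48)*(-13) = -879*(-13) = 11427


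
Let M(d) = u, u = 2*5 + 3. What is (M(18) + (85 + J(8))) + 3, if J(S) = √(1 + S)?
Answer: 104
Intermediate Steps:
u = 13 (u = 10 + 3 = 13)
M(d) = 13
(M(18) + (85 + J(8))) + 3 = (13 + (85 + √(1 + 8))) + 3 = (13 + (85 + √9)) + 3 = (13 + (85 + 3)) + 3 = (13 + 88) + 3 = 101 + 3 = 104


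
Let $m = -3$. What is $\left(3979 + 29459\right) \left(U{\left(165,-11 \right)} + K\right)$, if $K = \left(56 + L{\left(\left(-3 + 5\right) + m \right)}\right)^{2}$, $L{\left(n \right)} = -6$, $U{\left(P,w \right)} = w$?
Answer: $83227182$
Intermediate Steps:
$K = 2500$ ($K = \left(56 - 6\right)^{2} = 50^{2} = 2500$)
$\left(3979 + 29459\right) \left(U{\left(165,-11 \right)} + K\right) = \left(3979 + 29459\right) \left(-11 + 2500\right) = 33438 \cdot 2489 = 83227182$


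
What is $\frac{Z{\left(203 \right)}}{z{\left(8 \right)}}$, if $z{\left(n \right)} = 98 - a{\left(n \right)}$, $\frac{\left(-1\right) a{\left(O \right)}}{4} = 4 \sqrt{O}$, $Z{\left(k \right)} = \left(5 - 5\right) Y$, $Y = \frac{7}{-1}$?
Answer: $0$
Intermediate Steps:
$Y = -7$ ($Y = 7 \left(-1\right) = -7$)
$Z{\left(k \right)} = 0$ ($Z{\left(k \right)} = \left(5 - 5\right) \left(-7\right) = 0 \left(-7\right) = 0$)
$a{\left(O \right)} = - 16 \sqrt{O}$ ($a{\left(O \right)} = - 4 \cdot 4 \sqrt{O} = - 16 \sqrt{O}$)
$z{\left(n \right)} = 98 + 16 \sqrt{n}$ ($z{\left(n \right)} = 98 - - 16 \sqrt{n} = 98 + 16 \sqrt{n}$)
$\frac{Z{\left(203 \right)}}{z{\left(8 \right)}} = \frac{0}{98 + 16 \sqrt{8}} = \frac{0}{98 + 16 \cdot 2 \sqrt{2}} = \frac{0}{98 + 32 \sqrt{2}} = 0$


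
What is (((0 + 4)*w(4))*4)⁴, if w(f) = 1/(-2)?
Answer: 4096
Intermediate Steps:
w(f) = -½
(((0 + 4)*w(4))*4)⁴ = (((0 + 4)*(-½))*4)⁴ = ((4*(-½))*4)⁴ = (-2*4)⁴ = (-8)⁴ = 4096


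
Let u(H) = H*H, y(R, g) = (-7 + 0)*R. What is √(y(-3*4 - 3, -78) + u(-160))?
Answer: √25705 ≈ 160.33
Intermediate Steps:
y(R, g) = -7*R
u(H) = H²
√(y(-3*4 - 3, -78) + u(-160)) = √(-7*(-3*4 - 3) + (-160)²) = √(-7*(-12 - 3) + 25600) = √(-7*(-15) + 25600) = √(105 + 25600) = √25705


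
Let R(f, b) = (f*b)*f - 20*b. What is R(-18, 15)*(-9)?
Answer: -41040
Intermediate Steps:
R(f, b) = -20*b + b*f² (R(f, b) = (b*f)*f - 20*b = b*f² - 20*b = -20*b + b*f²)
R(-18, 15)*(-9) = (15*(-20 + (-18)²))*(-9) = (15*(-20 + 324))*(-9) = (15*304)*(-9) = 4560*(-9) = -41040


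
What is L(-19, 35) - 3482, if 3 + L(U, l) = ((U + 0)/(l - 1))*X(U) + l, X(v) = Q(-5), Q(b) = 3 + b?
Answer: -58631/17 ≈ -3448.9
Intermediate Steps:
X(v) = -2 (X(v) = 3 - 5 = -2)
L(U, l) = -3 + l - 2*U/(-1 + l) (L(U, l) = -3 + (((U + 0)/(l - 1))*(-2) + l) = -3 + ((U/(-1 + l))*(-2) + l) = -3 + (-2*U/(-1 + l) + l) = -3 + (l - 2*U/(-1 + l)) = -3 + l - 2*U/(-1 + l))
L(-19, 35) - 3482 = (3 + 35² - 4*35 - 2*(-19))/(-1 + 35) - 3482 = (3 + 1225 - 140 + 38)/34 - 3482 = (1/34)*1126 - 3482 = 563/17 - 3482 = -58631/17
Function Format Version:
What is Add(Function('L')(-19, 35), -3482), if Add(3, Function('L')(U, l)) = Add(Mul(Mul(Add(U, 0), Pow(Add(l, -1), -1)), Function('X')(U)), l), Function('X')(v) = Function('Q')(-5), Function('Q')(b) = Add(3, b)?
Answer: Rational(-58631, 17) ≈ -3448.9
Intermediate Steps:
Function('X')(v) = -2 (Function('X')(v) = Add(3, -5) = -2)
Function('L')(U, l) = Add(-3, l, Mul(-2, U, Pow(Add(-1, l), -1))) (Function('L')(U, l) = Add(-3, Add(Mul(Mul(Add(U, 0), Pow(Add(l, -1), -1)), -2), l)) = Add(-3, Add(Mul(Mul(U, Pow(Add(-1, l), -1)), -2), l)) = Add(-3, Add(Mul(-2, U, Pow(Add(-1, l), -1)), l)) = Add(-3, Add(l, Mul(-2, U, Pow(Add(-1, l), -1)))) = Add(-3, l, Mul(-2, U, Pow(Add(-1, l), -1))))
Add(Function('L')(-19, 35), -3482) = Add(Mul(Pow(Add(-1, 35), -1), Add(3, Pow(35, 2), Mul(-4, 35), Mul(-2, -19))), -3482) = Add(Mul(Pow(34, -1), Add(3, 1225, -140, 38)), -3482) = Add(Mul(Rational(1, 34), 1126), -3482) = Add(Rational(563, 17), -3482) = Rational(-58631, 17)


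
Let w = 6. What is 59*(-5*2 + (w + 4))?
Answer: 0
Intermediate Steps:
59*(-5*2 + (w + 4)) = 59*(-5*2 + (6 + 4)) = 59*(-10 + 10) = 59*0 = 0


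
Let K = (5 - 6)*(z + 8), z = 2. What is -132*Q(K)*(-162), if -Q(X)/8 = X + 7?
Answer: 513216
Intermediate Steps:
K = -10 (K = (5 - 6)*(2 + 8) = -1*10 = -10)
Q(X) = -56 - 8*X (Q(X) = -8*(X + 7) = -8*(7 + X) = -56 - 8*X)
-132*Q(K)*(-162) = -132*(-56 - 8*(-10))*(-162) = -132*(-56 + 80)*(-162) = -132*24*(-162) = -3168*(-162) = 513216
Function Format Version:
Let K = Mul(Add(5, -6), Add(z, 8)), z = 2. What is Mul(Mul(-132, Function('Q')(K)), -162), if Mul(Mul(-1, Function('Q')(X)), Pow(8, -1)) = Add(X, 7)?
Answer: 513216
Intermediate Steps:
K = -10 (K = Mul(Add(5, -6), Add(2, 8)) = Mul(-1, 10) = -10)
Function('Q')(X) = Add(-56, Mul(-8, X)) (Function('Q')(X) = Mul(-8, Add(X, 7)) = Mul(-8, Add(7, X)) = Add(-56, Mul(-8, X)))
Mul(Mul(-132, Function('Q')(K)), -162) = Mul(Mul(-132, Add(-56, Mul(-8, -10))), -162) = Mul(Mul(-132, Add(-56, 80)), -162) = Mul(Mul(-132, 24), -162) = Mul(-3168, -162) = 513216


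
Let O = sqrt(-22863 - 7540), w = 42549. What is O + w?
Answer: 42549 + I*sqrt(30403) ≈ 42549.0 + 174.36*I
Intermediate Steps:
O = I*sqrt(30403) (O = sqrt(-30403) = I*sqrt(30403) ≈ 174.36*I)
O + w = I*sqrt(30403) + 42549 = 42549 + I*sqrt(30403)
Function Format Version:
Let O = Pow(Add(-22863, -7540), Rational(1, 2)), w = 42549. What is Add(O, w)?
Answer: Add(42549, Mul(I, Pow(30403, Rational(1, 2)))) ≈ Add(42549., Mul(174.36, I))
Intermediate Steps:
O = Mul(I, Pow(30403, Rational(1, 2))) (O = Pow(-30403, Rational(1, 2)) = Mul(I, Pow(30403, Rational(1, 2))) ≈ Mul(174.36, I))
Add(O, w) = Add(Mul(I, Pow(30403, Rational(1, 2))), 42549) = Add(42549, Mul(I, Pow(30403, Rational(1, 2))))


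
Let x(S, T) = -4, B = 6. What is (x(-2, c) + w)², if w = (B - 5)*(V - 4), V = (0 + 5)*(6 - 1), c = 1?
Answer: 289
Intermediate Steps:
V = 25 (V = 5*5 = 25)
w = 21 (w = (6 - 5)*(25 - 4) = 1*21 = 21)
(x(-2, c) + w)² = (-4 + 21)² = 17² = 289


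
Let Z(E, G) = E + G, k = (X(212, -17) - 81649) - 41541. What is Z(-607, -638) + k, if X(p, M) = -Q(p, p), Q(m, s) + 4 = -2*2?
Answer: -124427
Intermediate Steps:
Q(m, s) = -8 (Q(m, s) = -4 - 2*2 = -4 - 4 = -8)
X(p, M) = 8 (X(p, M) = -1*(-8) = 8)
k = -123182 (k = (8 - 81649) - 41541 = -81641 - 41541 = -123182)
Z(-607, -638) + k = (-607 - 638) - 123182 = -1245 - 123182 = -124427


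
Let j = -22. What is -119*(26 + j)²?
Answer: -1904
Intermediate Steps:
-119*(26 + j)² = -119*(26 - 22)² = -119*4² = -119*16 = -1904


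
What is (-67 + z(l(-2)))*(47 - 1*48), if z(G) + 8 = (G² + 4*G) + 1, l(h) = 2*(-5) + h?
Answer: -22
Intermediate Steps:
l(h) = -10 + h
z(G) = -7 + G² + 4*G (z(G) = -8 + ((G² + 4*G) + 1) = -8 + (1 + G² + 4*G) = -7 + G² + 4*G)
(-67 + z(l(-2)))*(47 - 1*48) = (-67 + (-7 + (-10 - 2)² + 4*(-10 - 2)))*(47 - 1*48) = (-67 + (-7 + (-12)² + 4*(-12)))*(47 - 48) = (-67 + (-7 + 144 - 48))*(-1) = (-67 + 89)*(-1) = 22*(-1) = -22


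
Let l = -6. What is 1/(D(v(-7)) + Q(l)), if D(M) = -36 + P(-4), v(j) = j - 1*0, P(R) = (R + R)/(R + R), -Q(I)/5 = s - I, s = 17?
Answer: -1/150 ≈ -0.0066667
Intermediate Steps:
Q(I) = -85 + 5*I (Q(I) = -5*(17 - I) = -85 + 5*I)
P(R) = 1 (P(R) = (2*R)/((2*R)) = (2*R)*(1/(2*R)) = 1)
v(j) = j (v(j) = j + 0 = j)
D(M) = -35 (D(M) = -36 + 1 = -35)
1/(D(v(-7)) + Q(l)) = 1/(-35 + (-85 + 5*(-6))) = 1/(-35 + (-85 - 30)) = 1/(-35 - 115) = 1/(-150) = -1/150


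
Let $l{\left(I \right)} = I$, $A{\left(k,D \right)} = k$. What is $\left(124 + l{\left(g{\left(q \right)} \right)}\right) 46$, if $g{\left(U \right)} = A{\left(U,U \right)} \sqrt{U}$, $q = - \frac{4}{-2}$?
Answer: $5704 + 92 \sqrt{2} \approx 5834.1$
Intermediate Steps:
$q = 2$ ($q = \left(-4\right) \left(- \frac{1}{2}\right) = 2$)
$g{\left(U \right)} = U^{\frac{3}{2}}$ ($g{\left(U \right)} = U \sqrt{U} = U^{\frac{3}{2}}$)
$\left(124 + l{\left(g{\left(q \right)} \right)}\right) 46 = \left(124 + 2^{\frac{3}{2}}\right) 46 = \left(124 + 2 \sqrt{2}\right) 46 = 5704 + 92 \sqrt{2}$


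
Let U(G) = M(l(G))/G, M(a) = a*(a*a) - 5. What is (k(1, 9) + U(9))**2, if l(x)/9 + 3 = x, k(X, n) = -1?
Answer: 24790502500/81 ≈ 3.0606e+8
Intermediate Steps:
l(x) = -27 + 9*x
M(a) = -5 + a**3 (M(a) = a*a**2 - 5 = a**3 - 5 = -5 + a**3)
U(G) = (-5 + (-27 + 9*G)**3)/G
(k(1, 9) + U(9))**2 = (-1 + (-5 + 729*(-3 + 9)**3)/9)**2 = (-1 + (-5 + 729*6**3)/9)**2 = (-1 + (-5 + 729*216)/9)**2 = (-1 + (-5 + 157464)/9)**2 = (-1 + (1/9)*157459)**2 = (-1 + 157459/9)**2 = (157450/9)**2 = 24790502500/81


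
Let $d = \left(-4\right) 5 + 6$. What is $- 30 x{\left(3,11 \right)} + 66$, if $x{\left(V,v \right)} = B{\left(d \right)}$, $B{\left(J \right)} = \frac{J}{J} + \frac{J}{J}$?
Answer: $6$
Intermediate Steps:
$d = -14$ ($d = -20 + 6 = -14$)
$B{\left(J \right)} = 2$ ($B{\left(J \right)} = 1 + 1 = 2$)
$x{\left(V,v \right)} = 2$
$- 30 x{\left(3,11 \right)} + 66 = \left(-30\right) 2 + 66 = -60 + 66 = 6$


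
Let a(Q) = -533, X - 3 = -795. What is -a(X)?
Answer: 533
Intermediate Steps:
X = -792 (X = 3 - 795 = -792)
-a(X) = -1*(-533) = 533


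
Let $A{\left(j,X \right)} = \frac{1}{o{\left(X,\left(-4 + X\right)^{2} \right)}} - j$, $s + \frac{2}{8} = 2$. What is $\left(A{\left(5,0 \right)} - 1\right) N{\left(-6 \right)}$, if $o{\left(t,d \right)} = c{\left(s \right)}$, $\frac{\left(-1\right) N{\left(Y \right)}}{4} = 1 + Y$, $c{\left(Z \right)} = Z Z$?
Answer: $- \frac{5560}{49} \approx -113.47$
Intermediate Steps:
$s = \frac{7}{4}$ ($s = - \frac{1}{4} + 2 = \frac{7}{4} \approx 1.75$)
$c{\left(Z \right)} = Z^{2}$
$N{\left(Y \right)} = -4 - 4 Y$ ($N{\left(Y \right)} = - 4 \left(1 + Y\right) = -4 - 4 Y$)
$o{\left(t,d \right)} = \frac{49}{16}$ ($o{\left(t,d \right)} = \left(\frac{7}{4}\right)^{2} = \frac{49}{16}$)
$A{\left(j,X \right)} = \frac{16}{49} - j$ ($A{\left(j,X \right)} = \frac{1}{\frac{49}{16}} - j = \frac{16}{49} - j$)
$\left(A{\left(5,0 \right)} - 1\right) N{\left(-6 \right)} = \left(\left(\frac{16}{49} - 5\right) - 1\right) \left(-4 - -24\right) = \left(\left(\frac{16}{49} - 5\right) - 1\right) \left(-4 + 24\right) = \left(- \frac{229}{49} - 1\right) 20 = \left(- \frac{278}{49}\right) 20 = - \frac{5560}{49}$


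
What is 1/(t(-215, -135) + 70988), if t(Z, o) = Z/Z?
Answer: 1/70989 ≈ 1.4087e-5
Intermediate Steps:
t(Z, o) = 1
1/(t(-215, -135) + 70988) = 1/(1 + 70988) = 1/70989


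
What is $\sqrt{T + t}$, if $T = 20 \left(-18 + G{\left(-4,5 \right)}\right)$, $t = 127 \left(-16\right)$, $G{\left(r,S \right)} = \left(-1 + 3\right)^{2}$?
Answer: $34 i \sqrt{2} \approx 48.083 i$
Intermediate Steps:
$G{\left(r,S \right)} = 4$ ($G{\left(r,S \right)} = 2^{2} = 4$)
$t = -2032$
$T = -280$ ($T = 20 \left(-18 + 4\right) = 20 \left(-14\right) = -280$)
$\sqrt{T + t} = \sqrt{-280 - 2032} = \sqrt{-2312} = 34 i \sqrt{2}$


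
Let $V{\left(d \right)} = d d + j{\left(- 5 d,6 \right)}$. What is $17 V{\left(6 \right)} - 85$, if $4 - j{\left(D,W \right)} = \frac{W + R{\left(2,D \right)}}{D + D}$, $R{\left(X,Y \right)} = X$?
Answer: $\frac{8959}{15} \approx 597.27$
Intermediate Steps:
$j{\left(D,W \right)} = 4 - \frac{2 + W}{2 D}$ ($j{\left(D,W \right)} = 4 - \frac{W + 2}{D + D} = 4 - \frac{2 + W}{2 D}$)
$V{\left(d \right)} = d^{2} - \frac{-8 - 40 d}{10 d}$ ($V{\left(d \right)} = d d + \frac{-2 - 6 + 8 \left(- 5 d\right)}{2 \left(- 5 d\right)} = d^{2} + \frac{- \frac{1}{5 d} \left(-2 - 6 - 40 d\right)}{2} = d^{2} + \frac{- \frac{1}{5 d} \left(-8 - 40 d\right)}{2} = d^{2} - \frac{-8 - 40 d}{10 d}$)
$17 V{\left(6 \right)} - 85 = 17 \left(4 + 6^{2} + \frac{4}{5 \cdot 6}\right) - 85 = 17 \left(4 + 36 + \frac{4}{5} \cdot \frac{1}{6}\right) - 85 = 17 \left(4 + 36 + \frac{2}{15}\right) - 85 = 17 \cdot \frac{602}{15} - 85 = \frac{10234}{15} - 85 = \frac{8959}{15}$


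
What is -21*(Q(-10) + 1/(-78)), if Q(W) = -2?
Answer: 1099/26 ≈ 42.269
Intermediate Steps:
-21*(Q(-10) + 1/(-78)) = -21*(-2 + 1/(-78)) = -21*(-2 - 1/78) = -21*(-157/78) = 1099/26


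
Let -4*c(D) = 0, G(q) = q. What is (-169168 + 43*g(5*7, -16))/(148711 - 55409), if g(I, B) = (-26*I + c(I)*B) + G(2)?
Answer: -104106/46651 ≈ -2.2316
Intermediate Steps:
c(D) = 0 (c(D) = -1/4*0 = 0)
g(I, B) = 2 - 26*I (g(I, B) = (-26*I + 0*B) + 2 = (-26*I + 0) + 2 = -26*I + 2 = 2 - 26*I)
(-169168 + 43*g(5*7, -16))/(148711 - 55409) = (-169168 + 43*(2 - 130*7))/(148711 - 55409) = (-169168 + 43*(2 - 26*35))/93302 = (-169168 + 43*(2 - 910))*(1/93302) = (-169168 + 43*(-908))*(1/93302) = (-169168 - 39044)*(1/93302) = -208212*1/93302 = -104106/46651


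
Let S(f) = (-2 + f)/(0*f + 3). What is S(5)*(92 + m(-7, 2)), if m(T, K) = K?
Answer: 94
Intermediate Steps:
S(f) = -⅔ + f/3 (S(f) = (-2 + f)/(0 + 3) = (-2 + f)/3 = (-2 + f)*(⅓) = -⅔ + f/3)
S(5)*(92 + m(-7, 2)) = (-⅔ + (⅓)*5)*(92 + 2) = (-⅔ + 5/3)*94 = 1*94 = 94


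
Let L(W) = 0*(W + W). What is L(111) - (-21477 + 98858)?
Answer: -77381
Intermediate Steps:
L(W) = 0 (L(W) = 0*(2*W) = 0)
L(111) - (-21477 + 98858) = 0 - (-21477 + 98858) = 0 - 1*77381 = 0 - 77381 = -77381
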